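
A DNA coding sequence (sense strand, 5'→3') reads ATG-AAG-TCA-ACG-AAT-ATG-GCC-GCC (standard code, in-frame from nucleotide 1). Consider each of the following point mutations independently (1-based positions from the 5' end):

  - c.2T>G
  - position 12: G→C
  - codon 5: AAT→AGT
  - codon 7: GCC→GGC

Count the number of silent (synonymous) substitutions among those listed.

Codon 1: ATG (Met) → AGG (Arg) — missense.
Codon 4: ACG (Thr) → ACC (Thr) — synonymous.
Codon 5: AAT (Asn) → AGT (Ser) — missense.
Codon 7: GCC (Ala) → GGC (Gly) — missense.
Synonymous: 1 of 4.

1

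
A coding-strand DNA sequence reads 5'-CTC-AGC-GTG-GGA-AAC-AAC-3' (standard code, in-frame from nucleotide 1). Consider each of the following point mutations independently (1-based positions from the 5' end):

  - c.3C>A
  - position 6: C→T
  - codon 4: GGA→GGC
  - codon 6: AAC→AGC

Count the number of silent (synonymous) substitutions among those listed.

Codon 1: CTC (Leu) → CTA (Leu) — synonymous.
Codon 2: AGC (Ser) → AGT (Ser) — synonymous.
Codon 4: GGA (Gly) → GGC (Gly) — synonymous.
Codon 6: AAC (Asn) → AGC (Ser) — missense.
Synonymous: 3 of 4.

3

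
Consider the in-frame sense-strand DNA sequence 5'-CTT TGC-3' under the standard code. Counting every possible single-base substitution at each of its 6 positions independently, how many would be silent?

4

Codon 1 (CTT, Leu): 3 synonymous substitutions.
Codon 2 (TGC, Cys): 1 synonymous substitution.
Total: 3 + 1 = 4.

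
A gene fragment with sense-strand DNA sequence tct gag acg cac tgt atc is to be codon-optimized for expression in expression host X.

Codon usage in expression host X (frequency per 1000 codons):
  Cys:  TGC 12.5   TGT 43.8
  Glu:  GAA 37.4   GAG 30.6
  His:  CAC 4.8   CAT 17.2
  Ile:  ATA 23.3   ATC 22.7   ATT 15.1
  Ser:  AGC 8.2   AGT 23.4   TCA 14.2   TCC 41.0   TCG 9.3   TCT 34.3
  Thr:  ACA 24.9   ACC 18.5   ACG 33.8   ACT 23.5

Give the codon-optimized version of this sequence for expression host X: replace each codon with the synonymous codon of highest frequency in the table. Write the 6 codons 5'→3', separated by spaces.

TCC GAA ACG CAT TGT ATA

Codon 1 (Ser): best is TCC at 41.0.
Codon 2 (Glu): best is GAA at 37.4.
Codon 3 (Thr): best is ACG at 33.8.
Codon 4 (His): best is CAT at 17.2.
Codon 5 (Cys): best is TGT at 43.8.
Codon 6 (Ile): best is ATA at 23.3.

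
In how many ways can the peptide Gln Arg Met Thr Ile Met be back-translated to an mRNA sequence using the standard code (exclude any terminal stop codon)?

144

Gln: 2 codons.
Arg: 6 codons.
Met: 1 codon.
Thr: 4 codons.
Ile: 3 codons.
Met: 1 codon.
2 × 6 × 1 × 4 × 3 × 1 = 144.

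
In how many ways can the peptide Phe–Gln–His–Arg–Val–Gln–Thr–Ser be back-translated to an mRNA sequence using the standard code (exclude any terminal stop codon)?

Phe: 2 codons.
Gln: 2 codons.
His: 2 codons.
Arg: 6 codons.
Val: 4 codons.
Gln: 2 codons.
Thr: 4 codons.
Ser: 6 codons.
2 × 2 × 2 × 6 × 4 × 2 × 4 × 6 = 9216.

9216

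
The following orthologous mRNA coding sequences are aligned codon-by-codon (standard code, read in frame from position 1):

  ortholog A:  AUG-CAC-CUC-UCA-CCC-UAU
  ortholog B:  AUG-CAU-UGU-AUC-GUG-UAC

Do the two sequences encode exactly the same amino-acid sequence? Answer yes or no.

Codon 1: AUG Met / AUG Met — identical.
Codon 2: CAC His / CAU His — synonymous.
Codon 3: CUC Leu / UGU Cys — nonsynonymous.
Codon 4: UCA Ser / AUC Ile — nonsynonymous.
Codon 5: CCC Pro / GUG Val — nonsynonymous.
Codon 6: UAU Tyr / UAC Tyr — synonymous.
Nonsynonymous differences: 3 → different protein.

no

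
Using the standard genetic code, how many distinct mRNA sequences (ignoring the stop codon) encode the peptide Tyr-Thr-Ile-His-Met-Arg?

Tyr: 2 codons.
Thr: 4 codons.
Ile: 3 codons.
His: 2 codons.
Met: 1 codon.
Arg: 6 codons.
2 × 4 × 3 × 2 × 1 × 6 = 288.

288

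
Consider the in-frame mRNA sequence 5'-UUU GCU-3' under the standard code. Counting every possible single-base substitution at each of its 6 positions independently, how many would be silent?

Codon 1 (UUU, Phe): 1 synonymous substitution.
Codon 2 (GCU, Ala): 3 synonymous substitutions.
Total: 1 + 3 = 4.

4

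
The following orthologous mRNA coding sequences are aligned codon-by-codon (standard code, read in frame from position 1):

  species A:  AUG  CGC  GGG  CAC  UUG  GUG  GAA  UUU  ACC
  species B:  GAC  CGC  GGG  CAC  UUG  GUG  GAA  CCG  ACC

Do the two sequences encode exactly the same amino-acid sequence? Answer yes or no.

Codon 1: AUG Met / GAC Asp — nonsynonymous.
Codon 2: CGC Arg / CGC Arg — identical.
Codon 3: GGG Gly / GGG Gly — identical.
Codon 4: CAC His / CAC His — identical.
Codon 5: UUG Leu / UUG Leu — identical.
Codon 6: GUG Val / GUG Val — identical.
Codon 7: GAA Glu / GAA Glu — identical.
Codon 8: UUU Phe / CCG Pro — nonsynonymous.
Codon 9: ACC Thr / ACC Thr — identical.
Nonsynonymous differences: 2 → different protein.

no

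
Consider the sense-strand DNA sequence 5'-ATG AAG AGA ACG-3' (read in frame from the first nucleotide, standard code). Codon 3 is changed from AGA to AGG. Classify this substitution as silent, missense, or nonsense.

Position 9 falls in codon 3: AGA → Arg.
After the substitution the codon is AGG → Arg.
Both encode Arg, so the change is synonymous.

silent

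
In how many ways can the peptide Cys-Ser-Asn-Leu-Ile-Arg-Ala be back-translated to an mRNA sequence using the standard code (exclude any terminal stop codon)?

Cys: 2 codons.
Ser: 6 codons.
Asn: 2 codons.
Leu: 6 codons.
Ile: 3 codons.
Arg: 6 codons.
Ala: 4 codons.
2 × 6 × 2 × 6 × 3 × 6 × 4 = 10368.

10368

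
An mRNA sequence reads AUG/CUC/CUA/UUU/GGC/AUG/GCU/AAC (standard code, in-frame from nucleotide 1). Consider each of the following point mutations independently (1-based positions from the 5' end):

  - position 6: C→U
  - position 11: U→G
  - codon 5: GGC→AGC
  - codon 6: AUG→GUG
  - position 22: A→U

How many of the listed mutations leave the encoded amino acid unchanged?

1

Codon 2: CUC (Leu) → CUU (Leu) — synonymous.
Codon 4: UUU (Phe) → UGU (Cys) — missense.
Codon 5: GGC (Gly) → AGC (Ser) — missense.
Codon 6: AUG (Met) → GUG (Val) — missense.
Codon 8: AAC (Asn) → UAC (Tyr) — missense.
Synonymous: 1 of 5.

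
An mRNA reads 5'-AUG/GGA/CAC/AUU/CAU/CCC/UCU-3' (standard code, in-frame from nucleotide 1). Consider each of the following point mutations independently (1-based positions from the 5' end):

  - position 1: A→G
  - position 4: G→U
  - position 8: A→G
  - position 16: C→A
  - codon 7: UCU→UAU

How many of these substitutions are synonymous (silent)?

0

Codon 1: AUG (Met) → GUG (Val) — missense.
Codon 2: GGA (Gly) → UGA (Stop) — nonsense.
Codon 3: CAC (His) → CGC (Arg) — missense.
Codon 6: CCC (Pro) → ACC (Thr) — missense.
Codon 7: UCU (Ser) → UAU (Tyr) — missense.
Synonymous: 0 of 5.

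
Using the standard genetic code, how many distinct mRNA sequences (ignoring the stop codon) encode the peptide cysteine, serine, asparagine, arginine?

144

Cys: 2 codons.
Ser: 6 codons.
Asn: 2 codons.
Arg: 6 codons.
2 × 6 × 2 × 6 = 144.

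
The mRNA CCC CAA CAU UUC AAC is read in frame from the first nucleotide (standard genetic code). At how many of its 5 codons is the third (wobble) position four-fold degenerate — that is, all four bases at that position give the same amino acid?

Codon 1 CCC (Pro): third position 4-fold.
Codon 2 CAA (Gln): third position 2-fold.
Codon 3 CAU (His): third position 2-fold.
Codon 4 UUC (Phe): third position 2-fold.
Codon 5 AAC (Asn): third position 2-fold.
Four-fold degenerate third positions: 1.

1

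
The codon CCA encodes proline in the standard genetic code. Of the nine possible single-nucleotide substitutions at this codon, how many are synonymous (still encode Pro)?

3

Position 1: none → 0 synonymous.
Position 2: none → 0 synonymous.
Position 3: CCT, CCC, CCG → 3 synonymous.
Total: 0 + 0 + 3 = 3.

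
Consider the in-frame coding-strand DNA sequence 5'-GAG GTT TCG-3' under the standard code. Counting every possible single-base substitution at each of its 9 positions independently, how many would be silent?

7

Codon 1 (GAG, Glu): 1 synonymous substitution.
Codon 2 (GTT, Val): 3 synonymous substitutions.
Codon 3 (TCG, Ser): 3 synonymous substitutions.
Total: 1 + 3 + 3 = 7.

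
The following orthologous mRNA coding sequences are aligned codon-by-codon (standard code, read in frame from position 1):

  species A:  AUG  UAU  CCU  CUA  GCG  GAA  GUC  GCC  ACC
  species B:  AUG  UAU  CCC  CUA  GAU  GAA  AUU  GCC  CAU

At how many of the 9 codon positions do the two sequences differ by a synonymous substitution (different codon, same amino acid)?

Codon 1: AUG Met / AUG Met — identical.
Codon 2: UAU Tyr / UAU Tyr — identical.
Codon 3: CCU Pro / CCC Pro — synonymous.
Codon 4: CUA Leu / CUA Leu — identical.
Codon 5: GCG Ala / GAU Asp — nonsynonymous.
Codon 6: GAA Glu / GAA Glu — identical.
Codon 7: GUC Val / AUU Ile — nonsynonymous.
Codon 8: GCC Ala / GCC Ala — identical.
Codon 9: ACC Thr / CAU His — nonsynonymous.
Synonymous differences: 1.

1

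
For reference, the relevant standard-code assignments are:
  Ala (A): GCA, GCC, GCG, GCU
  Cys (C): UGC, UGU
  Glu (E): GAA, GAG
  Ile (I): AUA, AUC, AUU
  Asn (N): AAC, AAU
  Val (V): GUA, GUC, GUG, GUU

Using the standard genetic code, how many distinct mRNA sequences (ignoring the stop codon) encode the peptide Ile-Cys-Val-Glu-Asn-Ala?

Ile: 3 codons.
Cys: 2 codons.
Val: 4 codons.
Glu: 2 codons.
Asn: 2 codons.
Ala: 4 codons.
3 × 2 × 4 × 2 × 2 × 4 = 384.

384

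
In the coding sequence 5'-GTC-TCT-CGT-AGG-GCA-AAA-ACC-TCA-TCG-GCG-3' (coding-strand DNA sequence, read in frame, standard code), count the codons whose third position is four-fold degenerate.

8

Codon 1 GTC (Val): third position 4-fold.
Codon 2 TCT (Ser): third position 4-fold.
Codon 3 CGT (Arg): third position 4-fold.
Codon 4 AGG (Arg): third position 2-fold.
Codon 5 GCA (Ala): third position 4-fold.
Codon 6 AAA (Lys): third position 2-fold.
Codon 7 ACC (Thr): third position 4-fold.
Codon 8 TCA (Ser): third position 4-fold.
Codon 9 TCG (Ser): third position 4-fold.
Codon 10 GCG (Ala): third position 4-fold.
Four-fold degenerate third positions: 8.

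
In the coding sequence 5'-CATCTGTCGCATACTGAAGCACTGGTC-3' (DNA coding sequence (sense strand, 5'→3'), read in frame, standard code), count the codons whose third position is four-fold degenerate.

Codon 1 CAT (His): third position 2-fold.
Codon 2 CTG (Leu): third position 4-fold.
Codon 3 TCG (Ser): third position 4-fold.
Codon 4 CAT (His): third position 2-fold.
Codon 5 ACT (Thr): third position 4-fold.
Codon 6 GAA (Glu): third position 2-fold.
Codon 7 GCA (Ala): third position 4-fold.
Codon 8 CTG (Leu): third position 4-fold.
Codon 9 GTC (Val): third position 4-fold.
Four-fold degenerate third positions: 6.

6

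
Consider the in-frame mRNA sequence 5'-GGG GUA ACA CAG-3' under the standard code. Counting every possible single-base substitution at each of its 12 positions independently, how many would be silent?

10

Codon 1 (GGG, Gly): 3 synonymous substitutions.
Codon 2 (GUA, Val): 3 synonymous substitutions.
Codon 3 (ACA, Thr): 3 synonymous substitutions.
Codon 4 (CAG, Gln): 1 synonymous substitution.
Total: 3 + 3 + 3 + 1 = 10.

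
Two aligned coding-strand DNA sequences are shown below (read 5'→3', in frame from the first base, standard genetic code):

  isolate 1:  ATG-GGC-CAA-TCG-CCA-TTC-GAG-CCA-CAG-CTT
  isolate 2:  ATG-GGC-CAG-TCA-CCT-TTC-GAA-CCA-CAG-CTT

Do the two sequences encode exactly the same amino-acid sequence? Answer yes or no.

yes

Codon 1: ATG Met / ATG Met — identical.
Codon 2: GGC Gly / GGC Gly — identical.
Codon 3: CAA Gln / CAG Gln — synonymous.
Codon 4: TCG Ser / TCA Ser — synonymous.
Codon 5: CCA Pro / CCT Pro — synonymous.
Codon 6: TTC Phe / TTC Phe — identical.
Codon 7: GAG Glu / GAA Glu — synonymous.
Codon 8: CCA Pro / CCA Pro — identical.
Codon 9: CAG Gln / CAG Gln — identical.
Codon 10: CTT Leu / CTT Leu — identical.
Nonsynonymous differences: 0 → same protein.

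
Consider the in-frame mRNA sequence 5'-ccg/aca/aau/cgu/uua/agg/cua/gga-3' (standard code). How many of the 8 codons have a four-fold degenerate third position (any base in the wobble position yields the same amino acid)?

5

Codon 1 CCG (Pro): third position 4-fold.
Codon 2 ACA (Thr): third position 4-fold.
Codon 3 AAU (Asn): third position 2-fold.
Codon 4 CGU (Arg): third position 4-fold.
Codon 5 UUA (Leu): third position 2-fold.
Codon 6 AGG (Arg): third position 2-fold.
Codon 7 CUA (Leu): third position 4-fold.
Codon 8 GGA (Gly): third position 4-fold.
Four-fold degenerate third positions: 5.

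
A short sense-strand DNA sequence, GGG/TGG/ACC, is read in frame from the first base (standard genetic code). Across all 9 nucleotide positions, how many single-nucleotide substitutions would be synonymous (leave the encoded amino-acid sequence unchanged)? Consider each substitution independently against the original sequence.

6

Codon 1 (GGG, Gly): 3 synonymous substitutions.
Codon 2 (TGG, Trp): 0 synonymous substitutions.
Codon 3 (ACC, Thr): 3 synonymous substitutions.
Total: 3 + 0 + 3 = 6.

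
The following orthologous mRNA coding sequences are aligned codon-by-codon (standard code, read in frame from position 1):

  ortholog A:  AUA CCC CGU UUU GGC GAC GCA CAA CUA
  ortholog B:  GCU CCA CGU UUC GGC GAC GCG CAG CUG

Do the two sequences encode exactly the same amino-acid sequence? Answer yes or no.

no

Codon 1: AUA Ile / GCU Ala — nonsynonymous.
Codon 2: CCC Pro / CCA Pro — synonymous.
Codon 3: CGU Arg / CGU Arg — identical.
Codon 4: UUU Phe / UUC Phe — synonymous.
Codon 5: GGC Gly / GGC Gly — identical.
Codon 6: GAC Asp / GAC Asp — identical.
Codon 7: GCA Ala / GCG Ala — synonymous.
Codon 8: CAA Gln / CAG Gln — synonymous.
Codon 9: CUA Leu / CUG Leu — synonymous.
Nonsynonymous differences: 1 → different protein.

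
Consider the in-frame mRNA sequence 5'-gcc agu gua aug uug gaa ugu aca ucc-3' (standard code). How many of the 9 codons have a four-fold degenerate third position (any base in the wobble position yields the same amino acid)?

4

Codon 1 GCC (Ala): third position 4-fold.
Codon 2 AGU (Ser): third position 2-fold.
Codon 3 GUA (Val): third position 4-fold.
Codon 4 AUG (Met): third position 1-fold.
Codon 5 UUG (Leu): third position 2-fold.
Codon 6 GAA (Glu): third position 2-fold.
Codon 7 UGU (Cys): third position 2-fold.
Codon 8 ACA (Thr): third position 4-fold.
Codon 9 UCC (Ser): third position 4-fold.
Four-fold degenerate third positions: 4.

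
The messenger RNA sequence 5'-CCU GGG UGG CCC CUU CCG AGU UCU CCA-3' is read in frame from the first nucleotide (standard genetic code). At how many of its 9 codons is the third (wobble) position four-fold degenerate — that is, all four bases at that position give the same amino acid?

Codon 1 CCU (Pro): third position 4-fold.
Codon 2 GGG (Gly): third position 4-fold.
Codon 3 UGG (Trp): third position 1-fold.
Codon 4 CCC (Pro): third position 4-fold.
Codon 5 CUU (Leu): third position 4-fold.
Codon 6 CCG (Pro): third position 4-fold.
Codon 7 AGU (Ser): third position 2-fold.
Codon 8 UCU (Ser): third position 4-fold.
Codon 9 CCA (Pro): third position 4-fold.
Four-fold degenerate third positions: 7.

7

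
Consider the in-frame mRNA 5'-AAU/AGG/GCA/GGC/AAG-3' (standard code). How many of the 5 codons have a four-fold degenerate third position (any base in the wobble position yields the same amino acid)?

Codon 1 AAU (Asn): third position 2-fold.
Codon 2 AGG (Arg): third position 2-fold.
Codon 3 GCA (Ala): third position 4-fold.
Codon 4 GGC (Gly): third position 4-fold.
Codon 5 AAG (Lys): third position 2-fold.
Four-fold degenerate third positions: 2.

2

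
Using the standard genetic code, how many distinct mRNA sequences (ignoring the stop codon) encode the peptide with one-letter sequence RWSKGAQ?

2304

Arg: 6 codons.
Trp: 1 codon.
Ser: 6 codons.
Lys: 2 codons.
Gly: 4 codons.
Ala: 4 codons.
Gln: 2 codons.
6 × 1 × 6 × 2 × 4 × 4 × 2 = 2304.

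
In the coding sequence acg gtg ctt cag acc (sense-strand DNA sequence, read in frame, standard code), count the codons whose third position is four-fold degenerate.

Codon 1 ACG (Thr): third position 4-fold.
Codon 2 GTG (Val): third position 4-fold.
Codon 3 CTT (Leu): third position 4-fold.
Codon 4 CAG (Gln): third position 2-fold.
Codon 5 ACC (Thr): third position 4-fold.
Four-fold degenerate third positions: 4.

4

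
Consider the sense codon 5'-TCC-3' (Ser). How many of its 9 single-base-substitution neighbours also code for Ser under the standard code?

Position 1: none → 0 synonymous.
Position 2: none → 0 synonymous.
Position 3: TCT, TCA, TCG → 3 synonymous.
Total: 0 + 0 + 3 = 3.

3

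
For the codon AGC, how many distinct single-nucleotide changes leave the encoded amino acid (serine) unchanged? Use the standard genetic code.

Position 1: none → 0 synonymous.
Position 2: none → 0 synonymous.
Position 3: AGU → 1 synonymous.
Total: 0 + 0 + 1 = 1.

1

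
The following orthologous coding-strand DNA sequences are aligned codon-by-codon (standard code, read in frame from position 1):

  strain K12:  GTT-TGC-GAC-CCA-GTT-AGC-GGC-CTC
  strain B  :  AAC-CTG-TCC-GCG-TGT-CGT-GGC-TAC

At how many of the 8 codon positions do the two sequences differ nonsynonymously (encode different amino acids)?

7

Codon 1: GTT Val / AAC Asn — nonsynonymous.
Codon 2: TGC Cys / CTG Leu — nonsynonymous.
Codon 3: GAC Asp / TCC Ser — nonsynonymous.
Codon 4: CCA Pro / GCG Ala — nonsynonymous.
Codon 5: GTT Val / TGT Cys — nonsynonymous.
Codon 6: AGC Ser / CGT Arg — nonsynonymous.
Codon 7: GGC Gly / GGC Gly — identical.
Codon 8: CTC Leu / TAC Tyr — nonsynonymous.
Nonsynonymous differences: 7.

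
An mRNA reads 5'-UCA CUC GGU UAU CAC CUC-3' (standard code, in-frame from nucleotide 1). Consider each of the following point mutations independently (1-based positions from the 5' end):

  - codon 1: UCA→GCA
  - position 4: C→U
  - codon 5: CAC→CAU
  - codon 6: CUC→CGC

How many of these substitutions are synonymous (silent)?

Codon 1: UCA (Ser) → GCA (Ala) — missense.
Codon 2: CUC (Leu) → UUC (Phe) — missense.
Codon 5: CAC (His) → CAU (His) — synonymous.
Codon 6: CUC (Leu) → CGC (Arg) — missense.
Synonymous: 1 of 4.

1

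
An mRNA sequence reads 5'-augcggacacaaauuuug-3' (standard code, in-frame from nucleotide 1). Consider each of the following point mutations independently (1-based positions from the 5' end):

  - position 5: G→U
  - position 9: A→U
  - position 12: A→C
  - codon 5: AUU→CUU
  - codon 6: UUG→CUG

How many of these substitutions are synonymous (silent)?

2

Codon 2: CGG (Arg) → CUG (Leu) — missense.
Codon 3: ACA (Thr) → ACU (Thr) — synonymous.
Codon 4: CAA (Gln) → CAC (His) — missense.
Codon 5: AUU (Ile) → CUU (Leu) — missense.
Codon 6: UUG (Leu) → CUG (Leu) — synonymous.
Synonymous: 2 of 5.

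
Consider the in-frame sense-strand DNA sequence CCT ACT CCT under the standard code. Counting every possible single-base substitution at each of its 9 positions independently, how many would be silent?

Codon 1 (CCT, Pro): 3 synonymous substitutions.
Codon 2 (ACT, Thr): 3 synonymous substitutions.
Codon 3 (CCT, Pro): 3 synonymous substitutions.
Total: 3 + 3 + 3 = 9.

9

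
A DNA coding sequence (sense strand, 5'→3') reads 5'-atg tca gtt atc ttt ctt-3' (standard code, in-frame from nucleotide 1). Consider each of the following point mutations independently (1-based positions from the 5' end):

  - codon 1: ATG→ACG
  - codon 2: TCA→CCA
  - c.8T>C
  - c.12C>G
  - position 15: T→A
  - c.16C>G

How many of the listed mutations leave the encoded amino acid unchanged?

0

Codon 1: ATG (Met) → ACG (Thr) — missense.
Codon 2: TCA (Ser) → CCA (Pro) — missense.
Codon 3: GTT (Val) → GCT (Ala) — missense.
Codon 4: ATC (Ile) → ATG (Met) — missense.
Codon 5: TTT (Phe) → TTA (Leu) — missense.
Codon 6: CTT (Leu) → GTT (Val) — missense.
Synonymous: 0 of 6.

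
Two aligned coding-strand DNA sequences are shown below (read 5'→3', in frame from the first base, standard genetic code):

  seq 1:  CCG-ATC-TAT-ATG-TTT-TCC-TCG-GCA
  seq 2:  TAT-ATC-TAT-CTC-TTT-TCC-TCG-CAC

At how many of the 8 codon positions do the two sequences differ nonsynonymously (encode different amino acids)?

3

Codon 1: CCG Pro / TAT Tyr — nonsynonymous.
Codon 2: ATC Ile / ATC Ile — identical.
Codon 3: TAT Tyr / TAT Tyr — identical.
Codon 4: ATG Met / CTC Leu — nonsynonymous.
Codon 5: TTT Phe / TTT Phe — identical.
Codon 6: TCC Ser / TCC Ser — identical.
Codon 7: TCG Ser / TCG Ser — identical.
Codon 8: GCA Ala / CAC His — nonsynonymous.
Nonsynonymous differences: 3.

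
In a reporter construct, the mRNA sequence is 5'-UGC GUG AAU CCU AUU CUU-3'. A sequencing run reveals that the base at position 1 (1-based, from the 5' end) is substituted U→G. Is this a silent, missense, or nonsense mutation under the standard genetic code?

missense

Position 1 falls in codon 1: UGC → Cys.
After the substitution the codon is GGC → Gly.
Cys ≠ Gly, so this is a missense mutation.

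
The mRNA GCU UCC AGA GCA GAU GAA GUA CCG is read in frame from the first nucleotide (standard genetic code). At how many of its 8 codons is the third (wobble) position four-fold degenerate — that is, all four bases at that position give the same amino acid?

Codon 1 GCU (Ala): third position 4-fold.
Codon 2 UCC (Ser): third position 4-fold.
Codon 3 AGA (Arg): third position 2-fold.
Codon 4 GCA (Ala): third position 4-fold.
Codon 5 GAU (Asp): third position 2-fold.
Codon 6 GAA (Glu): third position 2-fold.
Codon 7 GUA (Val): third position 4-fold.
Codon 8 CCG (Pro): third position 4-fold.
Four-fold degenerate third positions: 5.

5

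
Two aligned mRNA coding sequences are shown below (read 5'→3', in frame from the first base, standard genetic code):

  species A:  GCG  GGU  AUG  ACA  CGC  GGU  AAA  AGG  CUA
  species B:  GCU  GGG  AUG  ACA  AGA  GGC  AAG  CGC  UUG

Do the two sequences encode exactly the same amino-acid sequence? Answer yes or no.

Codon 1: GCG Ala / GCU Ala — synonymous.
Codon 2: GGU Gly / GGG Gly — synonymous.
Codon 3: AUG Met / AUG Met — identical.
Codon 4: ACA Thr / ACA Thr — identical.
Codon 5: CGC Arg / AGA Arg — synonymous.
Codon 6: GGU Gly / GGC Gly — synonymous.
Codon 7: AAA Lys / AAG Lys — synonymous.
Codon 8: AGG Arg / CGC Arg — synonymous.
Codon 9: CUA Leu / UUG Leu — synonymous.
Nonsynonymous differences: 0 → same protein.

yes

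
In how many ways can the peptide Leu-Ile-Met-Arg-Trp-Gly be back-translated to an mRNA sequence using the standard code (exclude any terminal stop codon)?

Leu: 6 codons.
Ile: 3 codons.
Met: 1 codon.
Arg: 6 codons.
Trp: 1 codon.
Gly: 4 codons.
6 × 3 × 1 × 6 × 1 × 4 = 432.

432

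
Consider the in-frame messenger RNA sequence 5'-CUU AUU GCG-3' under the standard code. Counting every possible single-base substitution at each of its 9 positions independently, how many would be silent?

8

Codon 1 (CUU, Leu): 3 synonymous substitutions.
Codon 2 (AUU, Ile): 2 synonymous substitutions.
Codon 3 (GCG, Ala): 3 synonymous substitutions.
Total: 3 + 2 + 3 = 8.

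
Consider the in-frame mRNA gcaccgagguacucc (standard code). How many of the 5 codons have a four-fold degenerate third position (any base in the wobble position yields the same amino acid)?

Codon 1 GCA (Ala): third position 4-fold.
Codon 2 CCG (Pro): third position 4-fold.
Codon 3 AGG (Arg): third position 2-fold.
Codon 4 UAC (Tyr): third position 2-fold.
Codon 5 UCC (Ser): third position 4-fold.
Four-fold degenerate third positions: 3.

3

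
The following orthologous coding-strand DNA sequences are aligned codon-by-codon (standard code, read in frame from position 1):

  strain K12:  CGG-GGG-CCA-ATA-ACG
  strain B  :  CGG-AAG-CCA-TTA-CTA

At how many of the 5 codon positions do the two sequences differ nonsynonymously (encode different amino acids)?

3

Codon 1: CGG Arg / CGG Arg — identical.
Codon 2: GGG Gly / AAG Lys — nonsynonymous.
Codon 3: CCA Pro / CCA Pro — identical.
Codon 4: ATA Ile / TTA Leu — nonsynonymous.
Codon 5: ACG Thr / CTA Leu — nonsynonymous.
Nonsynonymous differences: 3.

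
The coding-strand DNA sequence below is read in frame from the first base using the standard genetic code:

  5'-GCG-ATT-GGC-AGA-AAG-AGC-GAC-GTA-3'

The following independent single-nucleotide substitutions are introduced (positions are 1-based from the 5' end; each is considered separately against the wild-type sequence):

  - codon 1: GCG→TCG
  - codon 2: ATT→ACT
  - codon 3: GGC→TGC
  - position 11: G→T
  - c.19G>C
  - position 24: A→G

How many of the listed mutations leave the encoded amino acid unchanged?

Codon 1: GCG (Ala) → TCG (Ser) — missense.
Codon 2: ATT (Ile) → ACT (Thr) — missense.
Codon 3: GGC (Gly) → TGC (Cys) — missense.
Codon 4: AGA (Arg) → ATA (Ile) — missense.
Codon 7: GAC (Asp) → CAC (His) — missense.
Codon 8: GTA (Val) → GTG (Val) — synonymous.
Synonymous: 1 of 6.

1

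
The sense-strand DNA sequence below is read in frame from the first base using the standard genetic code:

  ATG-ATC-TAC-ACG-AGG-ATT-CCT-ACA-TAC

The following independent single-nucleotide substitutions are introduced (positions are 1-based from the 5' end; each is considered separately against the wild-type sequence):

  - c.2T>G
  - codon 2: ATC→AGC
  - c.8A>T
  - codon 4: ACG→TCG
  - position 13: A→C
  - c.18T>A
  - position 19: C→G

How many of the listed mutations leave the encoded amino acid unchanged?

Codon 1: ATG (Met) → AGG (Arg) — missense.
Codon 2: ATC (Ile) → AGC (Ser) — missense.
Codon 3: TAC (Tyr) → TTC (Phe) — missense.
Codon 4: ACG (Thr) → TCG (Ser) — missense.
Codon 5: AGG (Arg) → CGG (Arg) — synonymous.
Codon 6: ATT (Ile) → ATA (Ile) — synonymous.
Codon 7: CCT (Pro) → GCT (Ala) — missense.
Synonymous: 2 of 7.

2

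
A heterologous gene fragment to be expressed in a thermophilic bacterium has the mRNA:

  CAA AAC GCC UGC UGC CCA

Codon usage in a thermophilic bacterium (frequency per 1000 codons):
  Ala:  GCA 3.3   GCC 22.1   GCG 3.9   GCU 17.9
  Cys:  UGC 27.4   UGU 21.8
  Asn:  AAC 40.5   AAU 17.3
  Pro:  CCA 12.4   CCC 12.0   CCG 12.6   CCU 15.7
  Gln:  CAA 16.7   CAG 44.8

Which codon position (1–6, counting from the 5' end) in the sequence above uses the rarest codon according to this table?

6

Codon 1 CAA (Gln): 16.7 per 1000.
Codon 2 AAC (Asn): 40.5 per 1000.
Codon 3 GCC (Ala): 22.1 per 1000.
Codon 4 UGC (Cys): 27.4 per 1000.
Codon 5 UGC (Cys): 27.4 per 1000.
Codon 6 CCA (Pro): 12.4 per 1000.
Lowest frequency is 12.4 at codon 6.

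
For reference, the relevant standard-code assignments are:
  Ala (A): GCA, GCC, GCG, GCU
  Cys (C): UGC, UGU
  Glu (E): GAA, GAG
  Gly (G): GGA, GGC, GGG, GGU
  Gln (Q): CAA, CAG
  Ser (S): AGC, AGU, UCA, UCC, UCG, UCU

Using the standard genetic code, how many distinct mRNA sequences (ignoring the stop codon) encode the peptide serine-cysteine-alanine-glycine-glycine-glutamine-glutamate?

Ser: 6 codons.
Cys: 2 codons.
Ala: 4 codons.
Gly: 4 codons.
Gly: 4 codons.
Gln: 2 codons.
Glu: 2 codons.
6 × 2 × 4 × 4 × 4 × 2 × 2 = 3072.

3072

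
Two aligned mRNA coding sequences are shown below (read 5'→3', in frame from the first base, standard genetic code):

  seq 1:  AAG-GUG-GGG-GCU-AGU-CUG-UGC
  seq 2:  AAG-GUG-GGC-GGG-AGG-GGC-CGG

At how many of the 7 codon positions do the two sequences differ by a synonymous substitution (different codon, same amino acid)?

Codon 1: AAG Lys / AAG Lys — identical.
Codon 2: GUG Val / GUG Val — identical.
Codon 3: GGG Gly / GGC Gly — synonymous.
Codon 4: GCU Ala / GGG Gly — nonsynonymous.
Codon 5: AGU Ser / AGG Arg — nonsynonymous.
Codon 6: CUG Leu / GGC Gly — nonsynonymous.
Codon 7: UGC Cys / CGG Arg — nonsynonymous.
Synonymous differences: 1.

1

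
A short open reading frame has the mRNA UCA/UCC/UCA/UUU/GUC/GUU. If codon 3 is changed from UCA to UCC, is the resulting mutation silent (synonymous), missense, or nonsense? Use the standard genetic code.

Position 9 falls in codon 3: UCA → Ser.
After the substitution the codon is UCC → Ser.
Both encode Ser, so the change is synonymous.

silent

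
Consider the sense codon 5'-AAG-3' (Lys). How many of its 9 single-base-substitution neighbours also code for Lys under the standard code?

1

Position 1: none → 0 synonymous.
Position 2: none → 0 synonymous.
Position 3: AAA → 1 synonymous.
Total: 0 + 0 + 1 = 1.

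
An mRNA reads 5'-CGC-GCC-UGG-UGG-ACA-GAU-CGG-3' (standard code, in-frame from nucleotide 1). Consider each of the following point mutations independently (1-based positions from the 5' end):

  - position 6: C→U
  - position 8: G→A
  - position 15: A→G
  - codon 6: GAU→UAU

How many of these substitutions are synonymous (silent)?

Codon 2: GCC (Ala) → GCU (Ala) — synonymous.
Codon 3: UGG (Trp) → UAG (Stop) — nonsense.
Codon 5: ACA (Thr) → ACG (Thr) — synonymous.
Codon 6: GAU (Asp) → UAU (Tyr) — missense.
Synonymous: 2 of 4.

2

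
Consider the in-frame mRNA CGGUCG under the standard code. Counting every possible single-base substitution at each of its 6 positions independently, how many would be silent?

Codon 1 (CGG, Arg): 4 synonymous substitutions.
Codon 2 (UCG, Ser): 3 synonymous substitutions.
Total: 4 + 3 = 7.

7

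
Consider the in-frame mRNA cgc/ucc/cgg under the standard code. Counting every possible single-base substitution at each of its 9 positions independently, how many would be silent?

10

Codon 1 (CGC, Arg): 3 synonymous substitutions.
Codon 2 (UCC, Ser): 3 synonymous substitutions.
Codon 3 (CGG, Arg): 4 synonymous substitutions.
Total: 3 + 3 + 4 = 10.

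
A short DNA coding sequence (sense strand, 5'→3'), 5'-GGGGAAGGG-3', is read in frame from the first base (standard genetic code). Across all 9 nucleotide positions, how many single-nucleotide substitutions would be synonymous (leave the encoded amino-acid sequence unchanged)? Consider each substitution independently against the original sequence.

Codon 1 (GGG, Gly): 3 synonymous substitutions.
Codon 2 (GAA, Glu): 1 synonymous substitution.
Codon 3 (GGG, Gly): 3 synonymous substitutions.
Total: 3 + 1 + 3 = 7.

7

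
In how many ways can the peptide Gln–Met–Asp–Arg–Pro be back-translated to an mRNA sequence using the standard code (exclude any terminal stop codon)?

96

Gln: 2 codons.
Met: 1 codon.
Asp: 2 codons.
Arg: 6 codons.
Pro: 4 codons.
2 × 1 × 2 × 6 × 4 = 96.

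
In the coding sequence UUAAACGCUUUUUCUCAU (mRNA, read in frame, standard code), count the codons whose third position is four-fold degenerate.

2

Codon 1 UUA (Leu): third position 2-fold.
Codon 2 AAC (Asn): third position 2-fold.
Codon 3 GCU (Ala): third position 4-fold.
Codon 4 UUU (Phe): third position 2-fold.
Codon 5 UCU (Ser): third position 4-fold.
Codon 6 CAU (His): third position 2-fold.
Four-fold degenerate third positions: 2.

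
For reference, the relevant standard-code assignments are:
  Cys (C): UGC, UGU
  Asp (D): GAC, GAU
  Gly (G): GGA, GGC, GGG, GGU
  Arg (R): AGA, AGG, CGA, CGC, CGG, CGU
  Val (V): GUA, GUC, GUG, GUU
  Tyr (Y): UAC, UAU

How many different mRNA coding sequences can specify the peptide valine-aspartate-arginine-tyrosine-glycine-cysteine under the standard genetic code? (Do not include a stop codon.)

768

Val: 4 codons.
Asp: 2 codons.
Arg: 6 codons.
Tyr: 2 codons.
Gly: 4 codons.
Cys: 2 codons.
4 × 2 × 6 × 2 × 4 × 2 = 768.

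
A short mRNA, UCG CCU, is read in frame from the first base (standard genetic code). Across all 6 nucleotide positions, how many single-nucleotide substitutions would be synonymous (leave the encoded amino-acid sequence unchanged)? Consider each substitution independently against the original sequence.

6

Codon 1 (UCG, Ser): 3 synonymous substitutions.
Codon 2 (CCU, Pro): 3 synonymous substitutions.
Total: 3 + 3 = 6.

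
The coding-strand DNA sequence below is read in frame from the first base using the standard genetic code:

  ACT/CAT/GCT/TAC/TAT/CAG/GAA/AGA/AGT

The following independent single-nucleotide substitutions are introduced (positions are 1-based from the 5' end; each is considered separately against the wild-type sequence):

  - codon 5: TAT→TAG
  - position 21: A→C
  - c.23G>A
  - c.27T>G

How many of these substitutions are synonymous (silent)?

Codon 5: TAT (Tyr) → TAG (Stop) — nonsense.
Codon 7: GAA (Glu) → GAC (Asp) — missense.
Codon 8: AGA (Arg) → AAA (Lys) — missense.
Codon 9: AGT (Ser) → AGG (Arg) — missense.
Synonymous: 0 of 4.

0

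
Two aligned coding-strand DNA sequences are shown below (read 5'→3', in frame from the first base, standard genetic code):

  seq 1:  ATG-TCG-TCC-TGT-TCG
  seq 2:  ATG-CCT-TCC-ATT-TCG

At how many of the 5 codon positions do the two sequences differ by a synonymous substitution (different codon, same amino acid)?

Codon 1: ATG Met / ATG Met — identical.
Codon 2: TCG Ser / CCT Pro — nonsynonymous.
Codon 3: TCC Ser / TCC Ser — identical.
Codon 4: TGT Cys / ATT Ile — nonsynonymous.
Codon 5: TCG Ser / TCG Ser — identical.
Synonymous differences: 0.

0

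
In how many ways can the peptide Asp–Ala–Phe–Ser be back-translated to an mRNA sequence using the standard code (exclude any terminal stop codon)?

Asp: 2 codons.
Ala: 4 codons.
Phe: 2 codons.
Ser: 6 codons.
2 × 4 × 2 × 6 = 96.

96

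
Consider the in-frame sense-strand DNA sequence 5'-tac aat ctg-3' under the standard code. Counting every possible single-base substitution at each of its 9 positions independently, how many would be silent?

6

Codon 1 (TAC, Tyr): 1 synonymous substitution.
Codon 2 (AAT, Asn): 1 synonymous substitution.
Codon 3 (CTG, Leu): 4 synonymous substitutions.
Total: 1 + 1 + 4 = 6.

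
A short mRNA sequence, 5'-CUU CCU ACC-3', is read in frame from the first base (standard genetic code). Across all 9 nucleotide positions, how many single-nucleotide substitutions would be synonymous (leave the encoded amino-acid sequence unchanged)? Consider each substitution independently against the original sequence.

Codon 1 (CUU, Leu): 3 synonymous substitutions.
Codon 2 (CCU, Pro): 3 synonymous substitutions.
Codon 3 (ACC, Thr): 3 synonymous substitutions.
Total: 3 + 3 + 3 = 9.

9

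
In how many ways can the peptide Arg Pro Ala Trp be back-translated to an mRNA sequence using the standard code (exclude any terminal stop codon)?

96

Arg: 6 codons.
Pro: 4 codons.
Ala: 4 codons.
Trp: 1 codon.
6 × 4 × 4 × 1 = 96.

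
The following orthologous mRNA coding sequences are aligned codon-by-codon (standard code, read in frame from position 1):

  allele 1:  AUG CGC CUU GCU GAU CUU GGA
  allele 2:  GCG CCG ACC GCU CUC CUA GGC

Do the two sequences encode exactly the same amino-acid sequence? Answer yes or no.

no

Codon 1: AUG Met / GCG Ala — nonsynonymous.
Codon 2: CGC Arg / CCG Pro — nonsynonymous.
Codon 3: CUU Leu / ACC Thr — nonsynonymous.
Codon 4: GCU Ala / GCU Ala — identical.
Codon 5: GAU Asp / CUC Leu — nonsynonymous.
Codon 6: CUU Leu / CUA Leu — synonymous.
Codon 7: GGA Gly / GGC Gly — synonymous.
Nonsynonymous differences: 4 → different protein.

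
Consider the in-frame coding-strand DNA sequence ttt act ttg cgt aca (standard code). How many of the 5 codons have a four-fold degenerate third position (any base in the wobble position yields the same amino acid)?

Codon 1 TTT (Phe): third position 2-fold.
Codon 2 ACT (Thr): third position 4-fold.
Codon 3 TTG (Leu): third position 2-fold.
Codon 4 CGT (Arg): third position 4-fold.
Codon 5 ACA (Thr): third position 4-fold.
Four-fold degenerate third positions: 3.

3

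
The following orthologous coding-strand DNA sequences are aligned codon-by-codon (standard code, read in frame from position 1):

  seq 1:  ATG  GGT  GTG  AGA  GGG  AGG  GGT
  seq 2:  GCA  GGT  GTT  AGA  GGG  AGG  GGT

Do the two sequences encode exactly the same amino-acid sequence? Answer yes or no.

no

Codon 1: ATG Met / GCA Ala — nonsynonymous.
Codon 2: GGT Gly / GGT Gly — identical.
Codon 3: GTG Val / GTT Val — synonymous.
Codon 4: AGA Arg / AGA Arg — identical.
Codon 5: GGG Gly / GGG Gly — identical.
Codon 6: AGG Arg / AGG Arg — identical.
Codon 7: GGT Gly / GGT Gly — identical.
Nonsynonymous differences: 1 → different protein.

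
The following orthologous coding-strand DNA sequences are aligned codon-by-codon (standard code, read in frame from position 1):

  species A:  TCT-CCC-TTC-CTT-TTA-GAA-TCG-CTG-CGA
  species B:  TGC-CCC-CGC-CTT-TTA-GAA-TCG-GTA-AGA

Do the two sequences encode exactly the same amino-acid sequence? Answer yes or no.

no

Codon 1: TCT Ser / TGC Cys — nonsynonymous.
Codon 2: CCC Pro / CCC Pro — identical.
Codon 3: TTC Phe / CGC Arg — nonsynonymous.
Codon 4: CTT Leu / CTT Leu — identical.
Codon 5: TTA Leu / TTA Leu — identical.
Codon 6: GAA Glu / GAA Glu — identical.
Codon 7: TCG Ser / TCG Ser — identical.
Codon 8: CTG Leu / GTA Val — nonsynonymous.
Codon 9: CGA Arg / AGA Arg — synonymous.
Nonsynonymous differences: 3 → different protein.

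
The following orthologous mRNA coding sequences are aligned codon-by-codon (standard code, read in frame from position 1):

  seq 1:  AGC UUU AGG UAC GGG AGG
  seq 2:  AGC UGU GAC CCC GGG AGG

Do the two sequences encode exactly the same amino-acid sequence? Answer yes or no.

Codon 1: AGC Ser / AGC Ser — identical.
Codon 2: UUU Phe / UGU Cys — nonsynonymous.
Codon 3: AGG Arg / GAC Asp — nonsynonymous.
Codon 4: UAC Tyr / CCC Pro — nonsynonymous.
Codon 5: GGG Gly / GGG Gly — identical.
Codon 6: AGG Arg / AGG Arg — identical.
Nonsynonymous differences: 3 → different protein.

no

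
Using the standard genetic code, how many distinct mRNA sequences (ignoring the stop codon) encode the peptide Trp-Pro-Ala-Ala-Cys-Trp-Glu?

256

Trp: 1 codon.
Pro: 4 codons.
Ala: 4 codons.
Ala: 4 codons.
Cys: 2 codons.
Trp: 1 codon.
Glu: 2 codons.
1 × 4 × 4 × 4 × 2 × 1 × 2 = 256.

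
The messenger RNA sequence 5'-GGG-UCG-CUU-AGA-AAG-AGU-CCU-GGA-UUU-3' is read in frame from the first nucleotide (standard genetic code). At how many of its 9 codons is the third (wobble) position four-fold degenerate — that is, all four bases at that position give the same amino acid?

Codon 1 GGG (Gly): third position 4-fold.
Codon 2 UCG (Ser): third position 4-fold.
Codon 3 CUU (Leu): third position 4-fold.
Codon 4 AGA (Arg): third position 2-fold.
Codon 5 AAG (Lys): third position 2-fold.
Codon 6 AGU (Ser): third position 2-fold.
Codon 7 CCU (Pro): third position 4-fold.
Codon 8 GGA (Gly): third position 4-fold.
Codon 9 UUU (Phe): third position 2-fold.
Four-fold degenerate third positions: 5.

5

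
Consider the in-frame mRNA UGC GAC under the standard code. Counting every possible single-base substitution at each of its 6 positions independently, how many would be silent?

2

Codon 1 (UGC, Cys): 1 synonymous substitution.
Codon 2 (GAC, Asp): 1 synonymous substitution.
Total: 1 + 1 = 2.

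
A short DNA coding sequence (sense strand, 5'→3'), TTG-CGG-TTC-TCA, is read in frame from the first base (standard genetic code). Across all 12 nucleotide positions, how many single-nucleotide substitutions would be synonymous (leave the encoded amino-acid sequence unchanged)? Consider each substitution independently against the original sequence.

10

Codon 1 (TTG, Leu): 2 synonymous substitutions.
Codon 2 (CGG, Arg): 4 synonymous substitutions.
Codon 3 (TTC, Phe): 1 synonymous substitution.
Codon 4 (TCA, Ser): 3 synonymous substitutions.
Total: 2 + 4 + 1 + 3 = 10.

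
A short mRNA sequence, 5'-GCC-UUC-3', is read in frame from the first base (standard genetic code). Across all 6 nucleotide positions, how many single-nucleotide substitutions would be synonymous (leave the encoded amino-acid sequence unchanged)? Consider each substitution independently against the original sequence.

Codon 1 (GCC, Ala): 3 synonymous substitutions.
Codon 2 (UUC, Phe): 1 synonymous substitution.
Total: 3 + 1 = 4.

4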